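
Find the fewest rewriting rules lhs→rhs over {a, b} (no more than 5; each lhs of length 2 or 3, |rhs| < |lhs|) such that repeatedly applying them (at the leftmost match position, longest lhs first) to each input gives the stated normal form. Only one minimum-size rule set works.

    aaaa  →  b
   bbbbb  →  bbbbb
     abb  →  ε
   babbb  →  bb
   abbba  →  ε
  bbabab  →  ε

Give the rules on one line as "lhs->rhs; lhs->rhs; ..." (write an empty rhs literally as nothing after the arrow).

  | aaaa => bba => b
  | bbbbb
  | abb => ε
  | babbb => bb

aaa->bb; abb->; ba->; bab->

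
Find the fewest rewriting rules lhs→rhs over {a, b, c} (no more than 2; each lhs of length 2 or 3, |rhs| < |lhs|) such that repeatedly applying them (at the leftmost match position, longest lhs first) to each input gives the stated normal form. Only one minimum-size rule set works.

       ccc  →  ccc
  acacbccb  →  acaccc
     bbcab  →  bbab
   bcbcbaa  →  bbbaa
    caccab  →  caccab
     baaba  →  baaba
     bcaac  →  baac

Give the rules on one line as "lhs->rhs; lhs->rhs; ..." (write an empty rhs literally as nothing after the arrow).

  | ccc
  | acacbccb => acacccb => acaccc
  | bbcab => bbab
  | bcbcbaa => bbcbaa => bbbaa

bc->b; cb->c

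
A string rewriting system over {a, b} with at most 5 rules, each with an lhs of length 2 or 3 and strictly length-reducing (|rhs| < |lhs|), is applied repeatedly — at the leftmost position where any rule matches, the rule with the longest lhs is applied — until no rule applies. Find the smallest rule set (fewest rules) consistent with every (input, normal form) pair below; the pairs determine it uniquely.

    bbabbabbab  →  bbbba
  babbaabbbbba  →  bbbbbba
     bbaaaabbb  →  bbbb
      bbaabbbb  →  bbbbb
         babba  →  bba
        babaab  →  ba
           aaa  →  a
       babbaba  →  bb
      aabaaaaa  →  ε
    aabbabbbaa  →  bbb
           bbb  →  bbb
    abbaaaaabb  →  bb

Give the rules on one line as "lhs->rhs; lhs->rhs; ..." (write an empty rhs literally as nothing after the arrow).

aa->; aab->ab; ab->a; abb->b

  | bbabbabbab => bbbabbab => bbbbab => bbbba
  | babbaabbbbba => bbaabbbbba => bbabbbbba => bbbbbba
  | bbaaaabbb => bbaabbb => bbabbb => bbbb
  | bbaabbbb => bbabbbb => bbbbb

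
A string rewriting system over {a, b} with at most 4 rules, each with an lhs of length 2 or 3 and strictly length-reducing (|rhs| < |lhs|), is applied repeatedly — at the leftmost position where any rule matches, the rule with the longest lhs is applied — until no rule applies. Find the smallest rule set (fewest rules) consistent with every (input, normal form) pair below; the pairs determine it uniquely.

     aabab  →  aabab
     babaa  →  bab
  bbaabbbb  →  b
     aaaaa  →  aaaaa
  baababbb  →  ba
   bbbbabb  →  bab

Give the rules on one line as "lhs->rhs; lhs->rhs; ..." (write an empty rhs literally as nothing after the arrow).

  | aabab
  | babaa => bab
  | bbaabbbb => baabbbb => bbbbb => bb => b
  | aaaaa

baa->b; bb->b; bbb->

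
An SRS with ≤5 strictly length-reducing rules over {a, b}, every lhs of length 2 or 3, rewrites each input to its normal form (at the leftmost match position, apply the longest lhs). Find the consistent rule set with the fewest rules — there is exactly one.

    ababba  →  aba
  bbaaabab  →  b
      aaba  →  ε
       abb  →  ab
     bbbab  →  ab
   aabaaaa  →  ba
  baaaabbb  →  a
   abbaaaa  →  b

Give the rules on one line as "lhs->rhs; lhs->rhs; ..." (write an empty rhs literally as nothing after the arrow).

aa->b; bb->b; bba->; bbb->

  | ababba => aba
  | bbaaabab => aabab => bbab => b
  | aaba => bba => ε
  | abb => ab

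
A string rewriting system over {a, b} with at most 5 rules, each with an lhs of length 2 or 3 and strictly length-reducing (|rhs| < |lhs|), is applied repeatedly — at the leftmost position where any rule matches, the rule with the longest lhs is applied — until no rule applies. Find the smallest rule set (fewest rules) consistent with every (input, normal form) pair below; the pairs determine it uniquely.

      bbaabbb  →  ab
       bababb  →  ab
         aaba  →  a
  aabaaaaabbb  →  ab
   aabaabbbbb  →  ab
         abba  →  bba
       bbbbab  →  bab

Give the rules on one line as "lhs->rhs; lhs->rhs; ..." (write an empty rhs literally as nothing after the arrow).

  | bbaabbb => bbbb => ab
  | bababb => bbabb => bbbb => ab
  | aaba => a
  | aabaaaaabbb => aaaaabbb => aaabb => ab

aab->; aba->ba; abb->bb; bbb->a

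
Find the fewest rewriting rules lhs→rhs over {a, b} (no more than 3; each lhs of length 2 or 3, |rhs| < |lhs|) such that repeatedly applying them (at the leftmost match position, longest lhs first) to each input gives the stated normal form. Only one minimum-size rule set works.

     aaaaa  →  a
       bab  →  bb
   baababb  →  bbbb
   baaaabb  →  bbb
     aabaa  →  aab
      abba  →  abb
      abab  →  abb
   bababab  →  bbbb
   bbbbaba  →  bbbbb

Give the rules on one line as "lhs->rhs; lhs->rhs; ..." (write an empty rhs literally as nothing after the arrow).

  | aaaaa => aaa => a
  | bab => bb
  | baababb => bababb => bbabb => bbbb
  | baaaabb => baaabb => baabb => babb => bbb

aaa->a; ba->b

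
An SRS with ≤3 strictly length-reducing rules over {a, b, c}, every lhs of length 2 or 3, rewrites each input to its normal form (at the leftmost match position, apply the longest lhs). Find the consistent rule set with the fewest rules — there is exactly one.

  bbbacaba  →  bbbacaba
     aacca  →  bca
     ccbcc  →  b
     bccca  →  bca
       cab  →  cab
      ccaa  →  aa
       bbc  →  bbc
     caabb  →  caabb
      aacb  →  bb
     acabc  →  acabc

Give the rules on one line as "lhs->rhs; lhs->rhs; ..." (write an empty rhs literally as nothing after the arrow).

aac->b; cc->

  | bbbacaba
  | aacca => bca
  | ccbcc => bcc => b
  | bccca => bca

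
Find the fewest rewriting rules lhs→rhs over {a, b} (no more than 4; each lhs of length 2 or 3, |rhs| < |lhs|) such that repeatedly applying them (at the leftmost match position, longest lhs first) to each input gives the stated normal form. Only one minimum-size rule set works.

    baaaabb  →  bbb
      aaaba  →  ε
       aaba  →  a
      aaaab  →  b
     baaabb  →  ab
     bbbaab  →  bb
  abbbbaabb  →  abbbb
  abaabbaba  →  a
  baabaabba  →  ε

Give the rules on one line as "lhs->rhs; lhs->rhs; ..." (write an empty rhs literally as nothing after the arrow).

  | baaaabb => abaabb => aabbb => bbb
  | aaaba => aba => aa => ε
  | aaba => ba => a
  | aaaab => aab => b

aa->; ba->a; baa->ab; bab->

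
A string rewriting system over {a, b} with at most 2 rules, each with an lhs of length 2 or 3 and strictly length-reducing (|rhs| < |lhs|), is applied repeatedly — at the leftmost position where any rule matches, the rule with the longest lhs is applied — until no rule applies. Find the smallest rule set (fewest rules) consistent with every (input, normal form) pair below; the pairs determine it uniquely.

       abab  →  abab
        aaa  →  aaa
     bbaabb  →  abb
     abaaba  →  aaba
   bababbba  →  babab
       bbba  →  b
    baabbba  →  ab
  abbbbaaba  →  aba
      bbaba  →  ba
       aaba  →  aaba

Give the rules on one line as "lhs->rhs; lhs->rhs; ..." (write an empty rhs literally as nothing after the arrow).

baa->a; bba->

  | abab
  | aaa
  | bbaabb => abb
  | abaaba => aaba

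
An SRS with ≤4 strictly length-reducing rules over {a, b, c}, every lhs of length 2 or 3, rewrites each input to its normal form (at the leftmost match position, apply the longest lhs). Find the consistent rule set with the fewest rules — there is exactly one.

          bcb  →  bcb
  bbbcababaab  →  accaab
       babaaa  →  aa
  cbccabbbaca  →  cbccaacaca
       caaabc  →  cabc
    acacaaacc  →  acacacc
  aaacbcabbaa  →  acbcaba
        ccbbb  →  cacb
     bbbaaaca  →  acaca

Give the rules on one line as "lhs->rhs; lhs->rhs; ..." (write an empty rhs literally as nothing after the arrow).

  | bcb
  | bbbcababaab => accababaab => accabaab => accaab
  | babaaa => baaa => aa
  | cbccabbbaca => cbccaacaca

aaa->a; baa->a; bbb->ac; cbb->ac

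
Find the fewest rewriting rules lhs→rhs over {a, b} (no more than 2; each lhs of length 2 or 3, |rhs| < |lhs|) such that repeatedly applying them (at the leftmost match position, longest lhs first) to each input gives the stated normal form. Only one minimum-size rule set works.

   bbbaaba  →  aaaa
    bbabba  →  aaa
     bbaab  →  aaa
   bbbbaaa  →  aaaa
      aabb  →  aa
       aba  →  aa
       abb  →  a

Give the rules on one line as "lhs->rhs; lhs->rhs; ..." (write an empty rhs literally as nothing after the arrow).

  | bbbaaba => abaaba => aaaba => aaaa
  | bbabba => aabba => aaba => aaa
  | bbaab => aaab => aaa
  | bbbbaaa => abbaaa => abaaa => aaaa

ab->a; bb->a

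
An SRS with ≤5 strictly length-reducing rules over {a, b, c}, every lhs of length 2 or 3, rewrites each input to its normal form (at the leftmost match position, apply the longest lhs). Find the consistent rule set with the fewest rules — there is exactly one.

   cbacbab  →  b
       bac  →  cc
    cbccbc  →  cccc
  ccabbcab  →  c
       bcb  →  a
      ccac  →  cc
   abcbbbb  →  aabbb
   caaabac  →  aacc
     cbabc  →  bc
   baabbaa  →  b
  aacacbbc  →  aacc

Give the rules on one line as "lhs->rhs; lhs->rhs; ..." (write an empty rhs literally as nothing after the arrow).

  | cbacbab => cacbab => cbab => cab => b
  | bac => cc
  | cbccbc => cccbc => cccc
  | ccabbcab => cbbcab => cbcab => ccab => cb => c

ba->c; bcb->a; ca->; cb->c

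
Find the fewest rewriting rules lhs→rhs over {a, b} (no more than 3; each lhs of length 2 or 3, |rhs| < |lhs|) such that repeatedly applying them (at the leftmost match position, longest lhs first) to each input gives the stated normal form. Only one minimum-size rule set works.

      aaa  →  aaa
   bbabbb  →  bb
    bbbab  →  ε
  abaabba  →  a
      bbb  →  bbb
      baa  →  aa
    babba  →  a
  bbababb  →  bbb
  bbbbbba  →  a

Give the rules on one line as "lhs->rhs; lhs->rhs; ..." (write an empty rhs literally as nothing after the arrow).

  | aaa
  | bbabbb => babbb => abbb => bb
  | bbbab => bbab => bab => ab => ε
  | abaabba => babba => abba => ba => a

ab->; aba->b; ba->a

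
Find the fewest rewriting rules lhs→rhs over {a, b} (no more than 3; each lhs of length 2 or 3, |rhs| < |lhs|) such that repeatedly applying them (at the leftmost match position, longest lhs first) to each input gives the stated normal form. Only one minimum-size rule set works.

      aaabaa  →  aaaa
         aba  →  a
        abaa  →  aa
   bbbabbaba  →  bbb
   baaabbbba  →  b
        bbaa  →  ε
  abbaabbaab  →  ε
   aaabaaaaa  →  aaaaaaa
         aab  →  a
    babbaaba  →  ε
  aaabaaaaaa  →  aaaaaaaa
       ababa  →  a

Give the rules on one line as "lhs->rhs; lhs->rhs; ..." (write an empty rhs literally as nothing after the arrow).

  | aaabaa => aaaa
  | aba => a
  | abaa => aa
  | bbbabbaba => bbbbaba => bbbba => bbb

ab->; ba->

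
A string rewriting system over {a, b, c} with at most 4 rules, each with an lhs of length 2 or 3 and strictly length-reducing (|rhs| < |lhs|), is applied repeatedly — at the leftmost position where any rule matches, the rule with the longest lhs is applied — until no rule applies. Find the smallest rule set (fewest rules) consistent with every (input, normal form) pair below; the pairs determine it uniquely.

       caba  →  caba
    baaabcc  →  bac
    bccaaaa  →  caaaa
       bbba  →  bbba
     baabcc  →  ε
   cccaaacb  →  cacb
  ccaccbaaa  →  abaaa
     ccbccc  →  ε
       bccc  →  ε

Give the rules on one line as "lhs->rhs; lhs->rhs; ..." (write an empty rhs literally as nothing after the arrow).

aac->c; bc->; cc->

  | caba
  | baaabcc => baaac => bac
  | bccaaaa => caaaa
  | bbba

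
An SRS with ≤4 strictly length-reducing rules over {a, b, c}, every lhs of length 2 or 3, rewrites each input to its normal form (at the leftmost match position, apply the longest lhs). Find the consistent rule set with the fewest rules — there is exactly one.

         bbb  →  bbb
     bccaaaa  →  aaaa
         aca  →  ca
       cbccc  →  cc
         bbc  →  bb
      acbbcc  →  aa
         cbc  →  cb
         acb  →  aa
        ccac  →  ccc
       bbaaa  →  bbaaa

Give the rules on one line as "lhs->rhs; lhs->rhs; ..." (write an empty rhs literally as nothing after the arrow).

ac->c; acb->aa; bc->b; bcc->

  | bbb
  | bccaaaa => aaaa
  | aca => ca
  | cbccc => cc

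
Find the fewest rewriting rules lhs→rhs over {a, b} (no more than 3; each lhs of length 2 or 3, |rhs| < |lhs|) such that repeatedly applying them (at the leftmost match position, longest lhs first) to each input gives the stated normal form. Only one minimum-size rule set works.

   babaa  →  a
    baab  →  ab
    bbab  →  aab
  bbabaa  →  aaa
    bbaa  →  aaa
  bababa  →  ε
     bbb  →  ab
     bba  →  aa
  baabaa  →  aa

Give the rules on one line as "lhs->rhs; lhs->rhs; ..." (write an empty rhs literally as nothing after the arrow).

  | babaa => baa => a
  | baab => ab
  | bbab => aab
  | bbabaa => aabaa => aaa

ba->; bb->a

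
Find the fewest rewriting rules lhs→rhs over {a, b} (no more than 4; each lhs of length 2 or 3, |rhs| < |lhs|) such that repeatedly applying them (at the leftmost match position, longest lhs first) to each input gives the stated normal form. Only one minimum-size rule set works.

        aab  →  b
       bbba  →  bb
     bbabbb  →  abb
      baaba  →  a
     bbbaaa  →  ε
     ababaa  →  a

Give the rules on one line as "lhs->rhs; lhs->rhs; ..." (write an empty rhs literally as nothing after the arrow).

  | aab => b
  | bbba => bb
  | bbabbb => baabb => abb
  | baaba => aba => a

aa->; ba->; bab->aa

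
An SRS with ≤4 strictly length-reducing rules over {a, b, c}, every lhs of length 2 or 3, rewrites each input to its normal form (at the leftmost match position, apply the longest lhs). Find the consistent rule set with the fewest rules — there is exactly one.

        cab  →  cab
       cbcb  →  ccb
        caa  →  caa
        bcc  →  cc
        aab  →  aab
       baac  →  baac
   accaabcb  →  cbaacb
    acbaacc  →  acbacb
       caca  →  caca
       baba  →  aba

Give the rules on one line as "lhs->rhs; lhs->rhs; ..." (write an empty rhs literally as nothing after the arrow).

acc->cb; bab->ab; bc->c

  | cab
  | cbcb => ccb
  | caa
  | bcc => cc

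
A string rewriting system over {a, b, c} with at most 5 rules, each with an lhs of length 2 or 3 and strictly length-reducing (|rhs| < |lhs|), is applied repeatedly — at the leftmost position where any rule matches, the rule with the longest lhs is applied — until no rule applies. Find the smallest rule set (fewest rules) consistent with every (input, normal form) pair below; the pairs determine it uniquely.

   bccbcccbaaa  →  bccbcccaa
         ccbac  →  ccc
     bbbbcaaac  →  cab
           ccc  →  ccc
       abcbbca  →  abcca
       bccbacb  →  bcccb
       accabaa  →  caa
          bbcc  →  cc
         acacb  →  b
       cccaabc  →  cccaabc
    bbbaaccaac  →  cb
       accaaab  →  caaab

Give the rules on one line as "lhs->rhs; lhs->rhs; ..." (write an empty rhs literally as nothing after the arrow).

  | bccbcccbaaa => bccbcccaa
  | ccbac => ccc
  | bbbbcaaac => bbcaaac => caaac => cab
  | ccc

aac->b; ac->; ba->; bb->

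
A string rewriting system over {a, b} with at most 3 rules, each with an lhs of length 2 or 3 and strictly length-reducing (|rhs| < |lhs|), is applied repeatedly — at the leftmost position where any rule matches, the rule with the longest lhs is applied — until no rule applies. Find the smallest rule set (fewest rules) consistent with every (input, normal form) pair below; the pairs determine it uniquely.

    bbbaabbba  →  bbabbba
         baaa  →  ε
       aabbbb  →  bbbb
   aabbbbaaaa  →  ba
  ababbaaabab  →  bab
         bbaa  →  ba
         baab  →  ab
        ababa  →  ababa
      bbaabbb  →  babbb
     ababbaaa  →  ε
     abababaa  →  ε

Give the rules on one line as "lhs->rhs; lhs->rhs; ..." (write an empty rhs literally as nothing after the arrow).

  | bbbaabbba => bbabbba
  | baaa => aa => ε
  | aabbbb => bbbb
  | aabbbbaaaa => bbbbaaaa => bbbaaa => bbaa => ba

aa->; baa->a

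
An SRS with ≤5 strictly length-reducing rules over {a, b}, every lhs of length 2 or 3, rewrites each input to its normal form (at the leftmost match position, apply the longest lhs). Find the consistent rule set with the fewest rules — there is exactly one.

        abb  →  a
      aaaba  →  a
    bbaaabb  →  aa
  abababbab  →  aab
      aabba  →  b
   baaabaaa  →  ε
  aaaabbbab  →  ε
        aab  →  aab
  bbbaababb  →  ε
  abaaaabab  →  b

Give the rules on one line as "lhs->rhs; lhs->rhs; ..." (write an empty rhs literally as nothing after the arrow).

  | abb => a
  | aaaba => bba => a
  | bbaaabb => aaabb => bbb => aa
  | abababbab => ababbab => abbab => aab

aaa->b; ba->; bb->; bbb->aa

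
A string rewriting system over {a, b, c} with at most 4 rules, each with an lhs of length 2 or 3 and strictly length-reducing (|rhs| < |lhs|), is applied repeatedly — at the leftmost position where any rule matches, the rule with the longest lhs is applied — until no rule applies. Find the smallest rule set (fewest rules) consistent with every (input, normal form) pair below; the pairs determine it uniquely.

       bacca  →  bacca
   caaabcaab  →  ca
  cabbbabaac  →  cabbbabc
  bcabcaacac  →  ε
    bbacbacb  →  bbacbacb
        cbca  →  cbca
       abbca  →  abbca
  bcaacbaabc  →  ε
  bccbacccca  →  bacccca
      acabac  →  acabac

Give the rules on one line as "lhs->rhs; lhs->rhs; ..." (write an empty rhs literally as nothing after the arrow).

  | bacca
  | caaabcaab => cabcaab => cabcc => ca
  | cabbbabaac => cabbbabc
  | bcabcaacac => bcabccac => bcaac => bcc => ε

aa->; aab->c; bcc->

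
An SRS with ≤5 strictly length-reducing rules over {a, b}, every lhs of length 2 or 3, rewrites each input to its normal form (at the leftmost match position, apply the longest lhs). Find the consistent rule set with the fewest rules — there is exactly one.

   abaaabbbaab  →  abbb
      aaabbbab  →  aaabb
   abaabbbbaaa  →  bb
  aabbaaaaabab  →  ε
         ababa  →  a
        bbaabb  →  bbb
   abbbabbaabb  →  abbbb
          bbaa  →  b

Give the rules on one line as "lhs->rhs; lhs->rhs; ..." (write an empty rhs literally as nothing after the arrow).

aba->ba; ba->; baa->; bab->

  | abaaabbbaab => baaabbbaab => abbbaab => abbb
  | aaabbbab => aaabb
  | abaabbbbaaa => baabbbbaaa => bbbbaaa => bbba => bb
  | aabbaaaaabab => aabaaabab => abaaabab => baaabab => abab => bab => ε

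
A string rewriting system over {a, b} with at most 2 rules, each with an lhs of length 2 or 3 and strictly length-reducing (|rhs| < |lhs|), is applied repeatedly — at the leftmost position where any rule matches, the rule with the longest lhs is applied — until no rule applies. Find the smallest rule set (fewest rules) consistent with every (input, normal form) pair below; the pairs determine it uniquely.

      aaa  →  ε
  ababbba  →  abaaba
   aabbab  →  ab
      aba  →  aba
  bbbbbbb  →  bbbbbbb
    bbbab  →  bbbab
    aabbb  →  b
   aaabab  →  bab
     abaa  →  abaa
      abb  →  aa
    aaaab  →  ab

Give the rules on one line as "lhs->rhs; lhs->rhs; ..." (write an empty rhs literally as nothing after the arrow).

  | aaa => ε
  | ababbba => abaaba
  | aabbab => aaaab => ab
  | aba

aaa->; abb->aa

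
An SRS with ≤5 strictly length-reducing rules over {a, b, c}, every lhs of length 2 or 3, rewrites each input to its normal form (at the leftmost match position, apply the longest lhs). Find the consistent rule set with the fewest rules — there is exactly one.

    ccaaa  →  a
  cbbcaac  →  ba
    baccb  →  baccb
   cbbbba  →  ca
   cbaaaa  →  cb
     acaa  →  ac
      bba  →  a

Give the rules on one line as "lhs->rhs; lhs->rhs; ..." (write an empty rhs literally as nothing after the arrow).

aa->; aac->ba; bb->; cca->a

  | ccaaa => aaa => a
  | cbbcaac => ccaac => aac => ba
  | baccb
  | cbbbba => cbba => ca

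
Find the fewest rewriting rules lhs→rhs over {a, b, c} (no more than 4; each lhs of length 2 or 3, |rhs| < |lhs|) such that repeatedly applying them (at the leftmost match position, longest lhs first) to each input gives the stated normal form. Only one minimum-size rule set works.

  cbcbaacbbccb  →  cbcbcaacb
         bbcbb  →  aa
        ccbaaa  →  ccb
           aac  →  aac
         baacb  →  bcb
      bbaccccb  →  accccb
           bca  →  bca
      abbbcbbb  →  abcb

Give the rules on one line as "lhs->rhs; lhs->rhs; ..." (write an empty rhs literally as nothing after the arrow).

ba->b; bb->; bbc->aa

  | cbcbaacbbccb => cbcbacbbccb => cbcbcbbccb => cbcbcaacb
  | bbcbb => aabb => aa
  | ccbaaa => ccbaa => ccba => ccb
  | aac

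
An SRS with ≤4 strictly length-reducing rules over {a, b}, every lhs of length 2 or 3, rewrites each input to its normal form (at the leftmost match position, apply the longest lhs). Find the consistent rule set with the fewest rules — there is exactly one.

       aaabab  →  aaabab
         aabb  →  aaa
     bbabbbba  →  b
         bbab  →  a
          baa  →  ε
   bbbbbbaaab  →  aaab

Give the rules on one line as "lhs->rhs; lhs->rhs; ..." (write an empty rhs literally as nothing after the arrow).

  | aaabab
  | aabb => aaa
  | bbabbbba => bbbbba => bba => b
  | bbab => bb => a

baa->; bb->a; bba->b; bbb->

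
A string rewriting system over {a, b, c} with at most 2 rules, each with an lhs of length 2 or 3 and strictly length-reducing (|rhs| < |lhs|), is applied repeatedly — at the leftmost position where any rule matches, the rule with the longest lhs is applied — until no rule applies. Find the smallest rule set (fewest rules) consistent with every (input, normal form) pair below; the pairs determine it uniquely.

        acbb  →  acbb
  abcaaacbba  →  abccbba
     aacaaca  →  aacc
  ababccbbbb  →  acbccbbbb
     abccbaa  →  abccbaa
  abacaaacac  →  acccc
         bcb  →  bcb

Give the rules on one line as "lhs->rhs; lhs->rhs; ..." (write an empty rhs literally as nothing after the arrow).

  | acbb
  | abcaaacbba => abcaacbba => abcacbba => abccbba
  | aacaaca => aacaca => aacca => aacc
  | ababccbbbb => acbccbbbb

aba->ac; ca->c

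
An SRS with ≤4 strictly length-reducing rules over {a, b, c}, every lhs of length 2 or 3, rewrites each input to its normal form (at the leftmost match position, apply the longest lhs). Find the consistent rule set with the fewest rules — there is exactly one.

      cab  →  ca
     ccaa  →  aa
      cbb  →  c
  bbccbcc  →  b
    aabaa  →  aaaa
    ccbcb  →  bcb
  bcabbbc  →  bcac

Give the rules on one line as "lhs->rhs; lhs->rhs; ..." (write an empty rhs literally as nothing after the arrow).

ab->a; bb->; cc->

  | cab => ca
  | ccaa => aa
  | cbb => c
  | bbccbcc => ccbcc => bcc => b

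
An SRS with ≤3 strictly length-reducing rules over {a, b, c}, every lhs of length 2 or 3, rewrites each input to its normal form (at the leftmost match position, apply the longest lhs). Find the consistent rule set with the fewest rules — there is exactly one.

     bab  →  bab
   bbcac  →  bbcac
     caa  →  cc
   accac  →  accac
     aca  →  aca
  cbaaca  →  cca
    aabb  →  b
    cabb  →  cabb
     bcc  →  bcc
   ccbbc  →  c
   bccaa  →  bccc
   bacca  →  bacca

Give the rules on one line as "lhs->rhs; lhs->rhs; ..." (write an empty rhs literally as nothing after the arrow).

  | bab
  | bbcac
  | caa => cc
  | accac

aa->c; cb->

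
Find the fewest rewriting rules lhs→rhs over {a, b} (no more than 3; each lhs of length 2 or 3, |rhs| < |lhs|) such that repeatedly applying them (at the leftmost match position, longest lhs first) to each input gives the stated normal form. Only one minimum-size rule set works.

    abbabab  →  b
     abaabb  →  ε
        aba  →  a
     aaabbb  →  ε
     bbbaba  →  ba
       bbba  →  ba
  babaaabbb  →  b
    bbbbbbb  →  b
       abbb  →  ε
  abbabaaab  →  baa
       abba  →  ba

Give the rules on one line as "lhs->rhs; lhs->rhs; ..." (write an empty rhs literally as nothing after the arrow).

  | abbabab => babab => bab => b
  | abaabb => aabb => ab => ε
  | aba => a
  | aaabbb => aabb => ab => ε

ab->; bb->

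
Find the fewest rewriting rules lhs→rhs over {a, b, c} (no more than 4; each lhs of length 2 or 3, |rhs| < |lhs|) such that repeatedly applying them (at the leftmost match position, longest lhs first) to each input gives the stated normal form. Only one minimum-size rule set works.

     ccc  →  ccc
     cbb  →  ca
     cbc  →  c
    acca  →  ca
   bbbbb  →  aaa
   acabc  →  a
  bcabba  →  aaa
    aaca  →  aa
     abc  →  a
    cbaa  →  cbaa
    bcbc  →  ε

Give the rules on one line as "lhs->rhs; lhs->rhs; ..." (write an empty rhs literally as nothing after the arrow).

  | ccc
  | cbb => ca
  | cbc => c
  | acca => ca

ac->; bb->a; bbb->aa; bc->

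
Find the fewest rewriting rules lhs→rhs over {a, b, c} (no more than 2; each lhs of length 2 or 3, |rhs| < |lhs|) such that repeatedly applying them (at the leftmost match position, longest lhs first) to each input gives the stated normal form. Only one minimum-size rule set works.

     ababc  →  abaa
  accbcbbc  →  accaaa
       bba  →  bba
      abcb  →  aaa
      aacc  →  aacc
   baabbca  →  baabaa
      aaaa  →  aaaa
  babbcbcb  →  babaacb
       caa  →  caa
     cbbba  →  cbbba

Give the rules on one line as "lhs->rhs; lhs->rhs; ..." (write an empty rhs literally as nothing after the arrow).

bc->a; bcb->aa

  | ababc => abaa
  | accbcbbc => accaabc => accaaa
  | bba
  | abcb => aaa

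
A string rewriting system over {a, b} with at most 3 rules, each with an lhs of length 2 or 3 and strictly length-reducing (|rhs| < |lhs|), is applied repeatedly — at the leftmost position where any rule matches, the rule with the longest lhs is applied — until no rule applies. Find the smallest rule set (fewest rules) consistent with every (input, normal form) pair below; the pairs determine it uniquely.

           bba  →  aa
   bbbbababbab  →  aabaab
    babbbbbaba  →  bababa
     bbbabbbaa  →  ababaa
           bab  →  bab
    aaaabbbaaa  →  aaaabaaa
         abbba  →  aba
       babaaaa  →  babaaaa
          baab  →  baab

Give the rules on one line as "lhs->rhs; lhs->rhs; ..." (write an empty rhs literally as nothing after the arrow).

  | bba => aa
  | bbbbababbab => abbababbab => aababbab => aabaab
  | babbbbbaba => babbbaba => bababa
  | bbbabbbaa => ababbbaa => ababaa

abb->a; bb->a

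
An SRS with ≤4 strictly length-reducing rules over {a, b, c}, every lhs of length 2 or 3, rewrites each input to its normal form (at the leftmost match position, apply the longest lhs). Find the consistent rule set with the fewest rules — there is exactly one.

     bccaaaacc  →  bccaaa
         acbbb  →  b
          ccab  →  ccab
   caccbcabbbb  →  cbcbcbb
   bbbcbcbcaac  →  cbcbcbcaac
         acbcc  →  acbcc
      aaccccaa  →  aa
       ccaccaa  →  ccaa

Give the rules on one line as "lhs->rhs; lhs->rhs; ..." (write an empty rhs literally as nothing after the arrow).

  | bccaaaacc => bccaaa
  | acbbb => accb => b
  | ccab
  | caccbcabbbb => cbcabbbb => cbcbcbb

abb->bc; acc->; bbb->cb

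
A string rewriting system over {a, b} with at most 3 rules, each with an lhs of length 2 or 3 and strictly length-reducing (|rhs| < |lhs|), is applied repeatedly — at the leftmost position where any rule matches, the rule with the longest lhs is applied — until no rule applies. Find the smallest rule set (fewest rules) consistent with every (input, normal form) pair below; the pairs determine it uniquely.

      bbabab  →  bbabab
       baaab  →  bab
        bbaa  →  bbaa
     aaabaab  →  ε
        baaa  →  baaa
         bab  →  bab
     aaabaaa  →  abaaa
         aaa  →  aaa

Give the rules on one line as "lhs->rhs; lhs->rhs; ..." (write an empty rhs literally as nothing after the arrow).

aab->b; abb->

  | bbabab
  | baaab => bab
  | bbaa
  | aaabaab => abaab => abb => ε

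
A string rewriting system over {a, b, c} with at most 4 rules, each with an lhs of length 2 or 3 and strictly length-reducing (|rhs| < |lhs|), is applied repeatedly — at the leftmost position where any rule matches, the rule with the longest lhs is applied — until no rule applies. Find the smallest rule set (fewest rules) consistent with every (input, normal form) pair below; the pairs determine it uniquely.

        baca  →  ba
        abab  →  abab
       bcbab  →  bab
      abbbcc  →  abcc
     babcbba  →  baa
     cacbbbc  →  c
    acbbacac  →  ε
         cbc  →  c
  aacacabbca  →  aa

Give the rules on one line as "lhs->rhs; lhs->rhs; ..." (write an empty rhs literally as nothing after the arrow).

ac->; bb->; cb->

  | baca => ba
  | abab
  | bcbab => bab
  | abbbcc => abcc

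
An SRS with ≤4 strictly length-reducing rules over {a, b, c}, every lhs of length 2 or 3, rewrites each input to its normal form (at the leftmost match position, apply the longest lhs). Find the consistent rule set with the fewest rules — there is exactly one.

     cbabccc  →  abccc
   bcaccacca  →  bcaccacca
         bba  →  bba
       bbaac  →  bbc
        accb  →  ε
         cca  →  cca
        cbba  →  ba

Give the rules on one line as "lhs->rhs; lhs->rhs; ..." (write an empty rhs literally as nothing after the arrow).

  | cbabccc => abccc
  | bcaccacca
  | bba
  | bbaac => bbc

aa->; cb->; ccb->a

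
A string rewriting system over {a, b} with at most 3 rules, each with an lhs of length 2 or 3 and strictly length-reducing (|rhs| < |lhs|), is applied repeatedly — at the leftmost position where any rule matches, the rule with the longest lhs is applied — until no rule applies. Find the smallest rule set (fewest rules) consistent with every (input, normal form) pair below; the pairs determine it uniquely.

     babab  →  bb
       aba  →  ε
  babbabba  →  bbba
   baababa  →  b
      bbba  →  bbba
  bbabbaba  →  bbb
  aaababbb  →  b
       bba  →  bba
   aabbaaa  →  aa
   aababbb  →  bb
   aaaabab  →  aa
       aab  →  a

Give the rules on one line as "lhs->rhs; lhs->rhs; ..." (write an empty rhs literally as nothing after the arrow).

ab->; aba->

  | babab => bb
  | aba => ε
  | babbabba => bbabba => bbba
  | baababa => baba => b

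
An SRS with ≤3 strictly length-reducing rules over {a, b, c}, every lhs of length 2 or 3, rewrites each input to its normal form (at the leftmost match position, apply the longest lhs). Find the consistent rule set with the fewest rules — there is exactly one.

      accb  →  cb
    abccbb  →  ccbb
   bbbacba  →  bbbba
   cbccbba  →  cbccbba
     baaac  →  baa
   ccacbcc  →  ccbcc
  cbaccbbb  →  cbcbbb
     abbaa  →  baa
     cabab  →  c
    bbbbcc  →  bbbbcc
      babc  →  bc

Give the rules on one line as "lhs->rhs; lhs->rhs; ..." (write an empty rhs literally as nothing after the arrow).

ab->; ac->

  | accb => cb
  | abccbb => ccbb
  | bbbacba => bbbba
  | cbccbba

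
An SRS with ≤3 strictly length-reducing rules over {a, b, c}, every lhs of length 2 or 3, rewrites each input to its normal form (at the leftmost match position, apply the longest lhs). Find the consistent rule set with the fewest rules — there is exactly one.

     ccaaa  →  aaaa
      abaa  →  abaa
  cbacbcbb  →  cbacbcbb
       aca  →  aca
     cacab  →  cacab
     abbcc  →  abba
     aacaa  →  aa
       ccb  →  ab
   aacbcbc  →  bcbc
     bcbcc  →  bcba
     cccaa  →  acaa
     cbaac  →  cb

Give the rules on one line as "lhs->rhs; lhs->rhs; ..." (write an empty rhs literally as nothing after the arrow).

  | ccaaa => aaaa
  | abaa
  | cbacbcbb
  | aca

aac->; cc->a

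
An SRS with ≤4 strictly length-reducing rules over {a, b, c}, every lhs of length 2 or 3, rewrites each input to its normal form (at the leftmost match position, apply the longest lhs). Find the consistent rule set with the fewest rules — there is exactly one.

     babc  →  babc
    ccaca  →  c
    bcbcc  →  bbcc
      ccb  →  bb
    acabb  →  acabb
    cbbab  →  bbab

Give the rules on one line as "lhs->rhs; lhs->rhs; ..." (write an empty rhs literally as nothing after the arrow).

  | babc
  | ccaca => cca => c
  | bcbcc => bbcc
  | ccb => bb

cb->b; cca->c; ccb->bb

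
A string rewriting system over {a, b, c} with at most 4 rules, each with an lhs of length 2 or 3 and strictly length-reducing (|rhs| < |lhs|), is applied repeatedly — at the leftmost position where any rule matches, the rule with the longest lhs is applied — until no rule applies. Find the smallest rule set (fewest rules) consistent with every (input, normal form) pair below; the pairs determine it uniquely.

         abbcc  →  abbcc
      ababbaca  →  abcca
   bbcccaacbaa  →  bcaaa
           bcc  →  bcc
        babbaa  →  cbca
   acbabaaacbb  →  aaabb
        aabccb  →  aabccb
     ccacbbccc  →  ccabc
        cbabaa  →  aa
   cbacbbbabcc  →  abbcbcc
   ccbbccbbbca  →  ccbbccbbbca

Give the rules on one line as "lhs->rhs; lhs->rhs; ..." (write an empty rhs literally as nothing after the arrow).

  | abbcc
  | ababbaca => acbbaca => abbaca => abcca
  | bbcccaacbaa => bbaaacbaa => bcaacbaa => bcaabaa => bcaaca => bcaaa
  | bcc

ac->a; ba->c; ccc->a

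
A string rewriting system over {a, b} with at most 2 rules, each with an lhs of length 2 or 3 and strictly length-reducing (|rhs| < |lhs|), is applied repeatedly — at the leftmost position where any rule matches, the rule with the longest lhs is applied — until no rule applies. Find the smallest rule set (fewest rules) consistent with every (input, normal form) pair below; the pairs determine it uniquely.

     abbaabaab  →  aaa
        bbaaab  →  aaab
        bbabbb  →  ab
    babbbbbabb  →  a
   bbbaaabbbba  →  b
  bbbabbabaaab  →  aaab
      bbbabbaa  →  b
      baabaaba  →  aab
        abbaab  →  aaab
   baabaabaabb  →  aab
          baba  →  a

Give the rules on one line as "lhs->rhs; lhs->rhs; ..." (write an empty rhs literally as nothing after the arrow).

ba->b; bb->

  | abbaabaab => aaabaab => aaabab => aaabb => aaa
  | bbaaab => aaab
  | bbabbb => abbb => ab
  | babbbbbabb => bbbbbbabb => bbbbabb => bbabb => abb => a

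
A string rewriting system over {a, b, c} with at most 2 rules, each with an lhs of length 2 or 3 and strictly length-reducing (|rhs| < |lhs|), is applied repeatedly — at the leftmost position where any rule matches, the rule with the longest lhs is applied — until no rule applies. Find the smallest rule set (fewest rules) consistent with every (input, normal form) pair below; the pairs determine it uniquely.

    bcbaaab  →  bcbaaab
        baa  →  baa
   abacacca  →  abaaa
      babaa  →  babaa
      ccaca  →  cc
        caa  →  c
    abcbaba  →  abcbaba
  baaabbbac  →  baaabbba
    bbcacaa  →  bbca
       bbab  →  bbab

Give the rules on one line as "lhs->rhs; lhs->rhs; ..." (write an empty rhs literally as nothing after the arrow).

  | bcbaaab
  | baa
  | abacacca => abaacca => abaaca => abaaa
  | babaa

ac->a; caa->c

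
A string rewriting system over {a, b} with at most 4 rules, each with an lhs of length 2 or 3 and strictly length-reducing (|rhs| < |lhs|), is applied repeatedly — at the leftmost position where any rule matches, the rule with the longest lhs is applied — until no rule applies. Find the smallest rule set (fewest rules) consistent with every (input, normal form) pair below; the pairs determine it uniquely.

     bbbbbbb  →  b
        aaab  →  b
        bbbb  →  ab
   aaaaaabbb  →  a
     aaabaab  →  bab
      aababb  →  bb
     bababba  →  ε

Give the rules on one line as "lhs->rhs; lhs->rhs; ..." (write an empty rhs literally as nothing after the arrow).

  | bbbbbbb => aabbbb => abbbb => aaab => b
  | aaab => b
  | bbbb => aab => ab
  | aaaaaabbb => aaabbb => bbb => aa => a

aa->a; aaa->; aba->; bbb->aa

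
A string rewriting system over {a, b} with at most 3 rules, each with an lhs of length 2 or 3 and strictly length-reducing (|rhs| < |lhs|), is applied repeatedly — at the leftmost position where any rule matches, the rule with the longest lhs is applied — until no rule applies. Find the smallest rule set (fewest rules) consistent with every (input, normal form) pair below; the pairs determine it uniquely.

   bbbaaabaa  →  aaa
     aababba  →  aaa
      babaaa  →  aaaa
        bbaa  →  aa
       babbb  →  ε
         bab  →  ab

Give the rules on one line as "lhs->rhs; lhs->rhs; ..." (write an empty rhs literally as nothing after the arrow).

  | bbbaaabaa => bbaaabaa => baaabaa => aaabaa => aaa
  | aababba => abba => aaa
  | babaaa => abaaa => aaaa
  | bbaa => baa => aa

aab->; abb->aa; ba->a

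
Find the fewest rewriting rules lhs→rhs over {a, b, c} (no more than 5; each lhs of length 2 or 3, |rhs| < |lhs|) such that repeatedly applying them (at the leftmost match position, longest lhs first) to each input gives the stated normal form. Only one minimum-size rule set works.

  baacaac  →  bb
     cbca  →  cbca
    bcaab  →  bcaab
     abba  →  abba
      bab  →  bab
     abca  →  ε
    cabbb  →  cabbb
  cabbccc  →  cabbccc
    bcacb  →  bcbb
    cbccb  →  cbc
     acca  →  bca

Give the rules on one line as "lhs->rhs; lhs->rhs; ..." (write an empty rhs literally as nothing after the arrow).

  | baacaac => babaac => bac => bb
  | cbca
  | bcaab
  | abba

aba->; abc->ab; ac->b; ccb->c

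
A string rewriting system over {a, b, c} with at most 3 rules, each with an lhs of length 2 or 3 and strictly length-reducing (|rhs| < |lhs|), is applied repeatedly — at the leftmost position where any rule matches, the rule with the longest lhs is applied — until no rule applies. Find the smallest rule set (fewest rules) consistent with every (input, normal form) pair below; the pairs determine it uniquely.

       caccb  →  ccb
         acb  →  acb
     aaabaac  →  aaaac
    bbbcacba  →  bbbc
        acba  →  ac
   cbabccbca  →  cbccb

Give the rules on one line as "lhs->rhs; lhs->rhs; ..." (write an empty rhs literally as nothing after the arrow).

  | caccb => ccb
  | acb
  | aaabaac => aaaac
  | bbbcacba => bbbcba => bbbc

ba->; ca->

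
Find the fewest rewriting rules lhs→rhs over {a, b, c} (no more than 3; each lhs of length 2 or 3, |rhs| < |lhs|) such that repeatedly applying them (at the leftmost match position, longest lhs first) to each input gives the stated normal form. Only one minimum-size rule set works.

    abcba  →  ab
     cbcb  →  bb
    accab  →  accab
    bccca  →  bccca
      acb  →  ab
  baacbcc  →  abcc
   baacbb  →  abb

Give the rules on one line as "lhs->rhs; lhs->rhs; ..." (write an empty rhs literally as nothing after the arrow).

ba->; cb->b

  | abcba => abba => ab
  | cbcb => bcb => bb
  | accab
  | bccca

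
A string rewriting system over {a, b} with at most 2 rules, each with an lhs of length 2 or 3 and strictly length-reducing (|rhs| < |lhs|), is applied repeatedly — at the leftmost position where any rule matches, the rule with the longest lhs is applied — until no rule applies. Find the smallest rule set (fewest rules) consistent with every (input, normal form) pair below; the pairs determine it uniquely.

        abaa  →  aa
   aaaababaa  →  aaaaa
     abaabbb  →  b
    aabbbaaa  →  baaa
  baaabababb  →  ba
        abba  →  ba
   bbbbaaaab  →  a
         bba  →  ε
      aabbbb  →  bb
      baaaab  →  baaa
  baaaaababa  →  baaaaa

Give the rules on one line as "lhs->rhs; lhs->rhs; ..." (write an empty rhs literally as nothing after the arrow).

ab->; bba->

  | abaa => aa
  | aaaababaa => aaaabaa => aaaaa
  | abaabbb => aabbb => abb => b
  | aabbbaaa => abbaaa => baaa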